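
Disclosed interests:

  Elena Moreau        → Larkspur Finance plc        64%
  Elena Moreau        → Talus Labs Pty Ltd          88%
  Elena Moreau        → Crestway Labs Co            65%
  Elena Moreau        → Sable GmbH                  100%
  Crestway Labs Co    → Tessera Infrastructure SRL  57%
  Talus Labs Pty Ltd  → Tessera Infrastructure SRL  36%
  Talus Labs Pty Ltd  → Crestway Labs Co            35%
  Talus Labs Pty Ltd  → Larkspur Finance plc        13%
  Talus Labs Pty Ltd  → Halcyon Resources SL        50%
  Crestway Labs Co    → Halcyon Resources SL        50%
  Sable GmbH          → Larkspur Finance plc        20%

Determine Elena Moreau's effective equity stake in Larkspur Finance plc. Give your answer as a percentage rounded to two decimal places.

Elena reaches Larkspur along 3 paths.
Via Talus: 88% × 13% = 11.44%.
Direct stake: 64% = 64%.
Via Sable: 100% × 20% = 20%.
Total: 11.44% + 64% + 20% = 95.44%.

95.44%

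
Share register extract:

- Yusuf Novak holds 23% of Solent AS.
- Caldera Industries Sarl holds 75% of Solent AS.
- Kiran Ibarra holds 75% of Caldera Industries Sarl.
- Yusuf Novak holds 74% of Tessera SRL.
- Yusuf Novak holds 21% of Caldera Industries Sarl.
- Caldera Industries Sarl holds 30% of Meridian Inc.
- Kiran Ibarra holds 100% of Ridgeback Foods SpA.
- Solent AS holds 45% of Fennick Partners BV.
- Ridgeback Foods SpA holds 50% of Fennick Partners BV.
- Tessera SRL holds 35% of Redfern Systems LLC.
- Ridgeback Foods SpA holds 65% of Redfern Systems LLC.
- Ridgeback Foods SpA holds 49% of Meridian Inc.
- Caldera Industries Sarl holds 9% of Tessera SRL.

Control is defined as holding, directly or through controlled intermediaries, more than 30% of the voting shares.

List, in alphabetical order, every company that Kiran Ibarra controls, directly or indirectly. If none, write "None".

Caldera Industries Sarl, Fennick Partners BV, Meridian Inc, Redfern Systems LLC, Ridgeback Foods SpA, Solent AS

Kiran holds 75% of Caldera, so Kiran controls Caldera.
Caldera holds 75% of Solent, so Kiran controls Solent.
Kiran holds 100% of Ridgeback, so Kiran controls Ridgeback.
Solent and Ridgeback together hold 45% + 50% = 95% of Fennick, so Kiran controls Fennick.
Caldera and Ridgeback together hold 30% + 49% = 79% of Meridian, so Kiran controls Meridian.
Ridgeback holds 65% of Redfern, so Kiran controls Redfern.
No other company's threshold is met.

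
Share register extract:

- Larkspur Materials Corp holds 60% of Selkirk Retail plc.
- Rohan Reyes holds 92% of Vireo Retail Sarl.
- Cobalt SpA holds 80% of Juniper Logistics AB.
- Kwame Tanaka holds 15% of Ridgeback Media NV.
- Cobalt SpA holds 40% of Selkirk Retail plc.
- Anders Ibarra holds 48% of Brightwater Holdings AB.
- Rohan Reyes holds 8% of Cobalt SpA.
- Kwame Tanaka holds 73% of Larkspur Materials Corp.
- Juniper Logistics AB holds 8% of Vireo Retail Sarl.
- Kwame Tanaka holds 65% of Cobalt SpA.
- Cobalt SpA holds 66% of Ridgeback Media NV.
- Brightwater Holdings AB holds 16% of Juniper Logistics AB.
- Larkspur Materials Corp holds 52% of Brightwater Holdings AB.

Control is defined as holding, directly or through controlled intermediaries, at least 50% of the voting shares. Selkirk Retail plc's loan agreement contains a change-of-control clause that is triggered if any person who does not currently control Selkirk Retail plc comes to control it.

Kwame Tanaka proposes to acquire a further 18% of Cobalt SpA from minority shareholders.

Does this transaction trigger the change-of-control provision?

The purchase changes only Kwame's holdings, so Kwame is the only person who could newly come to control Selkirk.
Kwame holds 73% of Larkspur, so Kwame controls Larkspur.
Kwame holds 65% of Cobalt, so Kwame controls Cobalt.
Cobalt and Larkspur together hold 40% + 60% = 100% of Selkirk, so Kwame controls Selkirk.
So Kwame already controls Selkirk before the transaction.
After the purchase, Kwame's direct stake in Cobalt rises to 65% + 18% = 83%.
Kwame controlled Selkirk already, so this is not a new person acquiring control; every other person's position is unchanged or reduced.
No new person acquires control, so the clause is not triggered.

No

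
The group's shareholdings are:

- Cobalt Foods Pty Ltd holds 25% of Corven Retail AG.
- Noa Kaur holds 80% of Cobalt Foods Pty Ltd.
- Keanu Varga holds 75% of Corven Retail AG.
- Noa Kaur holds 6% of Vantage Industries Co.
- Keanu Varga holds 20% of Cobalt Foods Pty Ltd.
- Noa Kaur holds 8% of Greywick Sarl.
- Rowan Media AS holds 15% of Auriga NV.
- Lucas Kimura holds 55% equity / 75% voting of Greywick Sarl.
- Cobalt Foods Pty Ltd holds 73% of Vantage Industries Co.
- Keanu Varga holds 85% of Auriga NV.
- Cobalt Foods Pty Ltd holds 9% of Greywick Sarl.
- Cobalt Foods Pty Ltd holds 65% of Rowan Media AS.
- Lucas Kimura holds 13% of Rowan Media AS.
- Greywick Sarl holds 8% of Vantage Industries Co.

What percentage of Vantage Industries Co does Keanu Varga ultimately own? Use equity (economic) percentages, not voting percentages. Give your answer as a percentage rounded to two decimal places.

14.74%

Keanu reaches Vantage along 2 paths.
Via Cobalt → Greywick: 20% × 9% × 8% = 0.144%.
Via Cobalt: 20% × 73% = 14.6%.
Total: 0.144% + 14.6% = 14.744%.
Rounded: 14.74%.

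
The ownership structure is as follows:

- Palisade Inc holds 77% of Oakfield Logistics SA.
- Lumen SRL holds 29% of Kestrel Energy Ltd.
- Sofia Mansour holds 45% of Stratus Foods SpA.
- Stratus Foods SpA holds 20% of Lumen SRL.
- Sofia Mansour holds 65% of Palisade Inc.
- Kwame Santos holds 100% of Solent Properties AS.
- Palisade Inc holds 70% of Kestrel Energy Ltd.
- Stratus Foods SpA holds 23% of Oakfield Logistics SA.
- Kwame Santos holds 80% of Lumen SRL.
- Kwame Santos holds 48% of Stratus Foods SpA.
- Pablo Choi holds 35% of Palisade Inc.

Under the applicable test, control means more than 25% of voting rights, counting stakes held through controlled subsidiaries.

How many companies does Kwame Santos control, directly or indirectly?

4

Kwame holds 100% of Solent, so Kwame controls Solent.
Kwame holds 48% of Stratus, so Kwame controls Stratus.
Stratus and Kwame together hold 20% + 80% = 100% of Lumen, so Kwame controls Lumen.
Lumen holds 29% of Kestrel, so Kwame controls Kestrel.
No other company's threshold is met.
Kwame controls 4 companies.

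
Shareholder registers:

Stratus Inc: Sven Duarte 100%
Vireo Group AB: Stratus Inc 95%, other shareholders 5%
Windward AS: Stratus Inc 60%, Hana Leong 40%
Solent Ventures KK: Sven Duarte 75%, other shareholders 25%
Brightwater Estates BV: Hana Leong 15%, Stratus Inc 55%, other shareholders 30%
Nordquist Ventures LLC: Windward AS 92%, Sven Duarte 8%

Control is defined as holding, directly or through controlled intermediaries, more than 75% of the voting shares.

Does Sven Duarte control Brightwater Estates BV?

Sven holds 100% of Stratus, so Sven controls Stratus.
Stratus holds 95% of Vireo, so Sven controls Vireo.
In Brightwater, Sven's side holds only 55%, not > 75%.
So Sven does not control Brightwater.

No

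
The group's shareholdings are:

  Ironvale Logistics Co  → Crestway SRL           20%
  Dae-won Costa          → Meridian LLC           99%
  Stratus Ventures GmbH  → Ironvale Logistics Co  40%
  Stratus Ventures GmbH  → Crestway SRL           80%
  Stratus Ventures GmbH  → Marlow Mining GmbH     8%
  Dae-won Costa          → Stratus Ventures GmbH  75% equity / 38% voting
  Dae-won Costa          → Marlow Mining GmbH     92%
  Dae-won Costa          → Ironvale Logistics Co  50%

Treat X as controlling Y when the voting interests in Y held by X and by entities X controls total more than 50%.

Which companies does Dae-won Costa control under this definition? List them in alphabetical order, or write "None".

Dae-won holds 92% of Marlow, so Dae-won controls Marlow.
Dae-won holds 99% of Meridian, so Dae-won controls Meridian.
No other company's threshold is met.

Marlow Mining GmbH, Meridian LLC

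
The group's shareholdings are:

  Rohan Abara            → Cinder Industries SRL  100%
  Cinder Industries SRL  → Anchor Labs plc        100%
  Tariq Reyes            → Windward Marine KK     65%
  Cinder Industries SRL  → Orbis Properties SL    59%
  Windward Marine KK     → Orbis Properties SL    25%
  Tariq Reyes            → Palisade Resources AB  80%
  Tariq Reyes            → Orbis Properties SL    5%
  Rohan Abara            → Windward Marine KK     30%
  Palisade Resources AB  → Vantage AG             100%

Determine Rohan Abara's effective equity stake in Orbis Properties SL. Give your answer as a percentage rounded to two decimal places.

Rohan reaches Orbis along 2 paths.
Via Cinder: 100% × 59% = 59%.
Via Windward: 30% × 25% = 7.5%.
Total: 59% + 7.5% = 66.5%.
Rounded: 66.50%.

66.50%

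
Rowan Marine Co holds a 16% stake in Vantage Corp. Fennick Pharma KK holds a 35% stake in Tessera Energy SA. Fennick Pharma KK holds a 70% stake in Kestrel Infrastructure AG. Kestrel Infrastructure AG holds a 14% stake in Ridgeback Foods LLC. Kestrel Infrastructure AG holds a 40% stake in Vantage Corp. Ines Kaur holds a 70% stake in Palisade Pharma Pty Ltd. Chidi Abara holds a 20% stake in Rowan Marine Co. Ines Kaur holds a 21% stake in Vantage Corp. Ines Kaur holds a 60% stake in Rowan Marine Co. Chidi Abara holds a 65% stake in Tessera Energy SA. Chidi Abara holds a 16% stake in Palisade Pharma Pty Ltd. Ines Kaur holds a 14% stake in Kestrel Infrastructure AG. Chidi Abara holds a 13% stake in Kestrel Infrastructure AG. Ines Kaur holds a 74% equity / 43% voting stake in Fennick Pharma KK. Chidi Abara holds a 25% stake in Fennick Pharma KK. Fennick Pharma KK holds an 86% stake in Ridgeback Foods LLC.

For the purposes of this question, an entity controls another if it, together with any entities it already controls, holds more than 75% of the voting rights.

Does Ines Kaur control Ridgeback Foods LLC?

Ines's largest direct stake is 70% in Palisade, which does not meet the threshold, so Ines controls no company.
Neither Ines nor any entity Ines controls holds any voting interest in Ridgeback.
So Ines does not control Ridgeback.

No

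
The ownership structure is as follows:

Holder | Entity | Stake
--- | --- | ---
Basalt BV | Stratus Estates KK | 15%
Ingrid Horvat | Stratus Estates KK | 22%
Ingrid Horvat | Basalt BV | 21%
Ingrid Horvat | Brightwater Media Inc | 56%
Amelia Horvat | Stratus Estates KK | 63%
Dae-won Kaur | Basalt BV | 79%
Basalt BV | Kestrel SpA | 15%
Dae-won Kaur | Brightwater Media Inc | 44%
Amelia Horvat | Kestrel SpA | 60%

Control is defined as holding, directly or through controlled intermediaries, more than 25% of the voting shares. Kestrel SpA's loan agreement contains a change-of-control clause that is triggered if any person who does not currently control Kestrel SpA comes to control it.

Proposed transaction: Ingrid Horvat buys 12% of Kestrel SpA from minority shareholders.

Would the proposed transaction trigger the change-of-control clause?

The purchase changes only Ingrid's holdings, so Ingrid is the only person who could newly come to control Kestrel.
Ingrid holds 56% of Brightwater, so Ingrid controls Brightwater.
Neither Ingrid nor any entity Ingrid controls holds any voting interest in Kestrel.
So before the transaction, Ingrid does not control Kestrel.
After the purchase, Ingrid holds 12% of Kestrel directly.
After the transaction, Ingrid's side holds 12% of Kestrel, not > 25%, so Ingrid still does not control Kestrel.
No new person acquires control, so the clause is not triggered.

No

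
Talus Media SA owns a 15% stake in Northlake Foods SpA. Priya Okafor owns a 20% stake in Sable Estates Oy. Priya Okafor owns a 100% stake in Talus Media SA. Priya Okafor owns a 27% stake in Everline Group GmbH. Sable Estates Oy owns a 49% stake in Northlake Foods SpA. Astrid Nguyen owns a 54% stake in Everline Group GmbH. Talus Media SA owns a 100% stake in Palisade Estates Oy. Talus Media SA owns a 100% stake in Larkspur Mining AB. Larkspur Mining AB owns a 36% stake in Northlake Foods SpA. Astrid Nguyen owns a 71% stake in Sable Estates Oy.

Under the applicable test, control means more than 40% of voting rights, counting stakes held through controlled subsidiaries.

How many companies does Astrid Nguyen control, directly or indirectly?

3

Astrid holds 54% of Everline, so Astrid controls Everline.
Astrid holds 71% of Sable, so Astrid controls Sable.
Sable holds 49% of Northlake, so Astrid controls Northlake.
No other company's threshold is met.
Astrid controls 3 companies.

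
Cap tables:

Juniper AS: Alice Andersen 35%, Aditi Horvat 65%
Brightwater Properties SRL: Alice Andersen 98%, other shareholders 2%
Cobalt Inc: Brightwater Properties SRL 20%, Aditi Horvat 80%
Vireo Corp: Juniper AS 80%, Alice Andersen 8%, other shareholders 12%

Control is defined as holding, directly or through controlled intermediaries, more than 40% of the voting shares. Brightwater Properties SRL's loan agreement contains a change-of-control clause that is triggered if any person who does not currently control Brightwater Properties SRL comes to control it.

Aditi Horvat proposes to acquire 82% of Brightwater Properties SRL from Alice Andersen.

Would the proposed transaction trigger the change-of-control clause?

The purchase adds only to Aditi's holdings (Alice's stake shrinks), so Aditi is the only person who could newly come to control Brightwater.
Aditi holds 65% of Juniper, so Aditi controls Juniper.
Aditi holds 80% of Cobalt, so Aditi controls Cobalt.
Juniper holds 80% of Vireo, so Aditi controls Vireo.
Neither Aditi nor any entity Aditi controls holds any voting interest in Brightwater.
So before the transaction, Aditi does not control Brightwater.
After the purchase, Aditi holds 82% of Brightwater directly, and Alice's stake falls to 16%.
Aditi holds 82% of Brightwater, so Aditi controls Brightwater.
Aditi did not control Brightwater before and does after, so the clause is triggered.

Yes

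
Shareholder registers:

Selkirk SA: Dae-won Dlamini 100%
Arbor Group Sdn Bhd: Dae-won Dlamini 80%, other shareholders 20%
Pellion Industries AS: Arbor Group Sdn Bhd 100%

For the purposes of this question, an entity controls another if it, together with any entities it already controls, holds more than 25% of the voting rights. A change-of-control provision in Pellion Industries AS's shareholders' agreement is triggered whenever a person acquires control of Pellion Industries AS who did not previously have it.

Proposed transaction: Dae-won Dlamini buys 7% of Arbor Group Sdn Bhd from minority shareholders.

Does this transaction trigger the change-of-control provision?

No

The purchase changes only Dae-won's holdings, so Dae-won is the only person who could newly come to control Pellion.
Dae-won holds 80% of Arbor, so Dae-won controls Arbor.
Arbor holds 100% of Pellion, so Dae-won controls Pellion.
So Dae-won already controls Pellion before the transaction.
After the purchase, Dae-won's direct stake in Arbor rises to 80% + 7% = 87%.
Dae-won controlled Pellion already, so this is not a new person acquiring control; every other person's position is unchanged or reduced.
No new person acquires control, so the clause is not triggered.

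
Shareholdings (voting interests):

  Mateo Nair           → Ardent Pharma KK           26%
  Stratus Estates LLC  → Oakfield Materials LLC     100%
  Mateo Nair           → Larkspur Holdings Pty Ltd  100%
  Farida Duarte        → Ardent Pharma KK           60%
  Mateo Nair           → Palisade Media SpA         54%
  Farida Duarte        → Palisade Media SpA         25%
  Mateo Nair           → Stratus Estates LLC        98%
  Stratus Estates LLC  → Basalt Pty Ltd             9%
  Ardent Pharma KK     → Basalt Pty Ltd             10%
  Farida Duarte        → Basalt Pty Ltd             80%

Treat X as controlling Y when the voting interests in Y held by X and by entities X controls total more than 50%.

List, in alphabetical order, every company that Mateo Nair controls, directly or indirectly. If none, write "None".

Mateo holds 54% of Palisade, so Mateo controls Palisade.
Mateo holds 100% of Larkspur, so Mateo controls Larkspur.
Mateo holds 98% of Stratus, so Mateo controls Stratus.
Stratus holds 100% of Oakfield, so Mateo controls Oakfield.
No other company's threshold is met.

Larkspur Holdings Pty Ltd, Oakfield Materials LLC, Palisade Media SpA, Stratus Estates LLC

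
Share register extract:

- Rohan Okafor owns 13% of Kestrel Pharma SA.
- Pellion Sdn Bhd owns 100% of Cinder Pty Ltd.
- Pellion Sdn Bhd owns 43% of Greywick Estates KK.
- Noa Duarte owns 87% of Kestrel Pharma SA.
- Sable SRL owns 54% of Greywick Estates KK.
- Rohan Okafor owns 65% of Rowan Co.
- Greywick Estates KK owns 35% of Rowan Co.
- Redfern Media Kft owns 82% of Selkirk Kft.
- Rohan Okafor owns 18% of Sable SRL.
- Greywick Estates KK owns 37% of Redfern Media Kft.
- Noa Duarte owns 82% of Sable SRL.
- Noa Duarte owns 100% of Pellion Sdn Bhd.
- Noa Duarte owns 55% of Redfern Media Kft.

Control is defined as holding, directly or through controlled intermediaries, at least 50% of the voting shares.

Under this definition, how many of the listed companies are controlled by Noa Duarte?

Noa holds 87% of Kestrel, so Noa controls Kestrel.
Noa holds 100% of Pellion, so Noa controls Pellion.
Noa holds 82% of Sable, so Noa controls Sable.
Pellion holds 100% of Cinder, so Noa controls Cinder.
Sable and Pellion together hold 54% + 43% = 97% of Greywick, so Noa controls Greywick.
Noa and Greywick together hold 55% + 37% = 92% of Redfern, so Noa controls Redfern.
Redfern holds 82% of Selkirk, so Noa controls Selkirk.
No other company's threshold is met.
Noa controls 7 companies.

7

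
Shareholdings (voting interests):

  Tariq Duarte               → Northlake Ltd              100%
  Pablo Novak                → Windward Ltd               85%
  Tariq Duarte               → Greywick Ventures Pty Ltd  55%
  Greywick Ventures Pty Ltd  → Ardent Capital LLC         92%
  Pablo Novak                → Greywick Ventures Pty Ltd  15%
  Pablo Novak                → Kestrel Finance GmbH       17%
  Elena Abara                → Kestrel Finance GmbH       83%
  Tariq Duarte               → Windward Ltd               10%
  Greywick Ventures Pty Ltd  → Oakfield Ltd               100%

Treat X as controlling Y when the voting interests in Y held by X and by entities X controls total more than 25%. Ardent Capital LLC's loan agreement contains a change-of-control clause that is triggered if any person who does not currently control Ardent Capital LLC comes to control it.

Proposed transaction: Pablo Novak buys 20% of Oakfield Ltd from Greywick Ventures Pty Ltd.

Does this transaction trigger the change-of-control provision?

No

The purchase adds only to Pablo's holdings (Greywick's stake shrinks), so Pablo is the only person who could newly come to control Ardent.
Pablo holds 85% of Windward, so Pablo controls Windward.
Neither Pablo nor any entity Pablo controls holds any voting interest in Ardent.
So before the transaction, Pablo does not control Ardent.
After the purchase, Pablo holds 20% of Oakfield directly, and Greywick's stake falls to 80%.
Pablo's side now holds 20% of Oakfield, not > 25%, so Pablo still does not control Oakfield.
After the transaction, neither Pablo nor any entity Pablo controls holds a voting interest in Ardent, so Pablo still does not control it.
No new person acquires control, so the clause is not triggered.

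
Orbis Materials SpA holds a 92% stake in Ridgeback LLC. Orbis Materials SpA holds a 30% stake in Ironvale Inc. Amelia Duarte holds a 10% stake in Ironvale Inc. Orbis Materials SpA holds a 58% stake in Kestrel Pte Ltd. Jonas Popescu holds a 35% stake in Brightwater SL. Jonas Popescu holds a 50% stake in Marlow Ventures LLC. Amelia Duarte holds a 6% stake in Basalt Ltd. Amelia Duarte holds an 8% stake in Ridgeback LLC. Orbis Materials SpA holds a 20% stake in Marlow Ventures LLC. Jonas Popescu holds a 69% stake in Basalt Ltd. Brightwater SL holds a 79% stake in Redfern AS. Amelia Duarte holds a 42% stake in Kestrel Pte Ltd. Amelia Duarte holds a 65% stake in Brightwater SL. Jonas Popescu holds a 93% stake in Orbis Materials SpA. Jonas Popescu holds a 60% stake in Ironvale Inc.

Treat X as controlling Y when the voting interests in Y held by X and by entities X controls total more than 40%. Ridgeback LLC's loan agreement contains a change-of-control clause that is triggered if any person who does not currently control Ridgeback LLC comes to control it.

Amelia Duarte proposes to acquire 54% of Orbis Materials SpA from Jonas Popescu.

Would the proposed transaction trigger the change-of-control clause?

The purchase adds only to Amelia's holdings (Jonas's stake shrinks), so Amelia is the only person who could newly come to control Ridgeback.
Amelia holds 65% of Brightwater, so Amelia controls Brightwater.
Amelia holds 42% of Kestrel, so Amelia controls Kestrel.
Brightwater holds 79% of Redfern, so Amelia controls Redfern.
In Ridgeback, Amelia's side holds only 8%, not > 40%.
So before the transaction, Amelia does not control Ridgeback.
After the purchase, Amelia holds 54% of Orbis directly, and Jonas's stake falls to 39%.
Amelia holds 54% of Orbis, so Amelia controls Orbis.
Amelia and Orbis together hold 8% + 92% = 100% of Ridgeback, so Amelia controls Ridgeback.
Amelia did not control Ridgeback before and does after, so the clause is triggered.

Yes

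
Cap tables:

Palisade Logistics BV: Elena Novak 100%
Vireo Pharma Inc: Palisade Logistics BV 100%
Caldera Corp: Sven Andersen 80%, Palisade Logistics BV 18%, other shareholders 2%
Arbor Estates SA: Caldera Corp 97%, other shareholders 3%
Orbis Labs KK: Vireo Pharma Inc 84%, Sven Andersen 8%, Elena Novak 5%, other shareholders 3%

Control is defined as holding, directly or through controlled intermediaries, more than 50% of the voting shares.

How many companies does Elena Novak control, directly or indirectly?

3

Elena holds 100% of Palisade, so Elena controls Palisade.
Palisade holds 100% of Vireo, so Elena controls Vireo.
Vireo and Elena together hold 84% + 5% = 89% of Orbis, so Elena controls Orbis.
No other company's threshold is met.
Elena controls 3 companies.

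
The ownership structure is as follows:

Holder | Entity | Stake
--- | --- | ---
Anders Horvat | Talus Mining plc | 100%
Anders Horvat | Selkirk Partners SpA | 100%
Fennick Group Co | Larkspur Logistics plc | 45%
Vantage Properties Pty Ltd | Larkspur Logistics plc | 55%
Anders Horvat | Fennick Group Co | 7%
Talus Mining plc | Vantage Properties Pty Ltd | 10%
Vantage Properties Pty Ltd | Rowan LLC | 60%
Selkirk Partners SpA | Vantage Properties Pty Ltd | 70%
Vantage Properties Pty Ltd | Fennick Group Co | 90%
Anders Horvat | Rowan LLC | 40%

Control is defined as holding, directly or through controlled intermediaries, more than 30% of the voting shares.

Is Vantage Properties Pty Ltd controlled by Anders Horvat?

Yes

Anders holds 100% of Talus, so Anders controls Talus.
Anders holds 100% of Selkirk, so Anders controls Selkirk.
Selkirk and Talus together hold 70% + 10% = 80% of Vantage, so Anders controls Vantage.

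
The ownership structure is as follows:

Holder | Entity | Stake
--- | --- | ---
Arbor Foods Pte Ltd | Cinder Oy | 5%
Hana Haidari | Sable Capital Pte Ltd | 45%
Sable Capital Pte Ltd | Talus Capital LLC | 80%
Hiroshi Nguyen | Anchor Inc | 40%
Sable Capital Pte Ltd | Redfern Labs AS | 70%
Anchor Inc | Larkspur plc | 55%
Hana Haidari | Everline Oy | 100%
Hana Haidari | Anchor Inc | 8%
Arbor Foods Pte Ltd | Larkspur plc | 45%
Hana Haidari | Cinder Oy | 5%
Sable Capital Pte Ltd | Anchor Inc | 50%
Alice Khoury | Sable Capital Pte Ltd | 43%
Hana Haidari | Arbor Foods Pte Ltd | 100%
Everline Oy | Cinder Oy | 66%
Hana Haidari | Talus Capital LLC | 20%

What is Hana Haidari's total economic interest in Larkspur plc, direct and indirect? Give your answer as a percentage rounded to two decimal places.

61.78%

Hana reaches Larkspur along 3 paths.
Via Anchor: 8% × 55% = 4.4%.
Via Sable → Anchor: 45% × 50% × 55% = 12.375%.
Via Arbor: 100% × 45% = 45%.
Total: 4.4% + 12.375% + 45% = 61.775%.
Rounded: 61.78%.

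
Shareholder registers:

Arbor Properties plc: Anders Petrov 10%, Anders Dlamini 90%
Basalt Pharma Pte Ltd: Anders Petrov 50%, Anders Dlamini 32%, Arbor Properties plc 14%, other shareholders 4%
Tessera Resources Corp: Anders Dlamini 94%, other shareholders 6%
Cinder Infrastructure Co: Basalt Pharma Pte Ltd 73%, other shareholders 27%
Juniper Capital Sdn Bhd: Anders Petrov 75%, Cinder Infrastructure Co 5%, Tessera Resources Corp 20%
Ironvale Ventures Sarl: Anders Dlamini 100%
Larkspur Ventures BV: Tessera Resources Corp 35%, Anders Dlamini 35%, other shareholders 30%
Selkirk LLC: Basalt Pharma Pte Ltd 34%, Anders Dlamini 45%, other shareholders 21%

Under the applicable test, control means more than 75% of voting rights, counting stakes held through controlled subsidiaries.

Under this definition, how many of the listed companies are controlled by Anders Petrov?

0

Anders Petrov's largest direct stake is 75% in Juniper, which does not meet the threshold.
Anders Petrov controls 0 companies.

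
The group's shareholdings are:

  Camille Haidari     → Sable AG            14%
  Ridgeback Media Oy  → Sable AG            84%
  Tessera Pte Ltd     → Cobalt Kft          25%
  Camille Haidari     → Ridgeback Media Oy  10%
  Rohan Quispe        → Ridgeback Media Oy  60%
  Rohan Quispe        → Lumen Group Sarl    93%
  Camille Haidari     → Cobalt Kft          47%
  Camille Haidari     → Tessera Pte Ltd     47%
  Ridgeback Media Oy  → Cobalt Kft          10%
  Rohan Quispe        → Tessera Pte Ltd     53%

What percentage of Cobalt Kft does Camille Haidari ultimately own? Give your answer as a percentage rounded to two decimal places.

Camille reaches Cobalt along 3 paths.
Direct stake: 47% = 47%.
Via Ridgeback: 10% × 10% = 1%.
Via Tessera: 47% × 25% = 11.75%.
Total: 47% + 1% + 11.75% = 59.75%.

59.75%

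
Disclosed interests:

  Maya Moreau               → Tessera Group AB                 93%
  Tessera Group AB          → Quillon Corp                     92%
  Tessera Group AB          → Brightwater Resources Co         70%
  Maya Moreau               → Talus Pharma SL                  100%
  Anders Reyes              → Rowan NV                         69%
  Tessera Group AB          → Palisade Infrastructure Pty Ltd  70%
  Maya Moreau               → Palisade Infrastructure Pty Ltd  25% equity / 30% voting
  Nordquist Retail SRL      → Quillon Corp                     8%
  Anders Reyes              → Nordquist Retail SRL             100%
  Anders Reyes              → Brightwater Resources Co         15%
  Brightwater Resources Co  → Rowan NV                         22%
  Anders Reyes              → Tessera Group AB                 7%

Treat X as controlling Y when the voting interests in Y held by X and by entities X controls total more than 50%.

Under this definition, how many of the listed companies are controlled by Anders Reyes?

Anders holds 100% of Nordquist, so Anders controls Nordquist.
Anders holds 69% of Rowan, so Anders controls Rowan.
No other company's threshold is met.
Anders controls 2 companies.

2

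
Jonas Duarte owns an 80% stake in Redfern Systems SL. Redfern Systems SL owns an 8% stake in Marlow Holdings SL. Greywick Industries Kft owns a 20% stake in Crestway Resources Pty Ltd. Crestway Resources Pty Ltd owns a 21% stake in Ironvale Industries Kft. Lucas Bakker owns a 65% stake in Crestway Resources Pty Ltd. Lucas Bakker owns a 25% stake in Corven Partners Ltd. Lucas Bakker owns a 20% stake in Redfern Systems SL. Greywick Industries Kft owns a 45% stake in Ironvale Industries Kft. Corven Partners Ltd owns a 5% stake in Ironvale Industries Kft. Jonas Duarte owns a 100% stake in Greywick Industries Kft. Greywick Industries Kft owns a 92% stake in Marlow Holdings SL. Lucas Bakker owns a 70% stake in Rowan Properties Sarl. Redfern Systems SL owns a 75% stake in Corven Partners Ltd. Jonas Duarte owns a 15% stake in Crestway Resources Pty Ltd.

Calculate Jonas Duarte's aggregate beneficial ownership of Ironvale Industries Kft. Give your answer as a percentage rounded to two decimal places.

Jonas reaches Ironvale along 4 paths.
Via Greywick → Crestway: 100% × 20% × 21% = 4.2%.
Via Crestway: 15% × 21% = 3.15%.
Via Redfern → Corven: 80% × 75% × 5% = 3%.
Via Greywick: 100% × 45% = 45%.
Total: 4.2% + 3.15% + 3% + 45% = 55.35%.

55.35%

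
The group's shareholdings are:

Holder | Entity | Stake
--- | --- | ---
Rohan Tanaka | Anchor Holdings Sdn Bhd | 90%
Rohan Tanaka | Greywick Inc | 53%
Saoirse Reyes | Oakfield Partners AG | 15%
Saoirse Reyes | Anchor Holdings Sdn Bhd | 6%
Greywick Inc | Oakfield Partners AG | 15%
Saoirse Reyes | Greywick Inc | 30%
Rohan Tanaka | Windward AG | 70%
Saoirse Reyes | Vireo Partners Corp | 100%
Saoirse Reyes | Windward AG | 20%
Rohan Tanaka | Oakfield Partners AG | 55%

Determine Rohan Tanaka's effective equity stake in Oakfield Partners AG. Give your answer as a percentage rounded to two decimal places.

Rohan reaches Oakfield along 2 paths.
Direct stake: 55% = 55%.
Via Greywick: 53% × 15% = 7.95%.
Total: 55% + 7.95% = 62.95%.

62.95%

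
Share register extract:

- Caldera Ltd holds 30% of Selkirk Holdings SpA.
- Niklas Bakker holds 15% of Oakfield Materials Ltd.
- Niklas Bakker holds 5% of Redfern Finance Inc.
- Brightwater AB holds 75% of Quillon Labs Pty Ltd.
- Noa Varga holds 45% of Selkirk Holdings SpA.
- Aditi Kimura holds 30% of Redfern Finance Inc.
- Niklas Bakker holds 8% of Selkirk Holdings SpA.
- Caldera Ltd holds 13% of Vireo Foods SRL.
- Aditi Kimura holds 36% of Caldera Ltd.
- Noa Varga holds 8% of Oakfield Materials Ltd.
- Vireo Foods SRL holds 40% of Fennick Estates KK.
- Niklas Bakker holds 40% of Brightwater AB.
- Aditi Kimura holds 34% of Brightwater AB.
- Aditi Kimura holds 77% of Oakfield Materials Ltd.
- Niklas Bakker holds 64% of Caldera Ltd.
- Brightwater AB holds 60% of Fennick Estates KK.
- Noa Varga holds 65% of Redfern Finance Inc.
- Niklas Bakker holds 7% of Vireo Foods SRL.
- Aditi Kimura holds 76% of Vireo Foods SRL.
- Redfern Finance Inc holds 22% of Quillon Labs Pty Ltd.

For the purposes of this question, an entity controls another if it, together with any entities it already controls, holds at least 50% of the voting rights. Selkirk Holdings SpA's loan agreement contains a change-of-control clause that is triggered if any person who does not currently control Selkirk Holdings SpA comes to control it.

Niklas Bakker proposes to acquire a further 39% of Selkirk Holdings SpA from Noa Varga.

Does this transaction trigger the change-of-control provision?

The purchase adds only to Niklas's holdings (Noa's stake shrinks), so Niklas is the only person who could newly come to control Selkirk.
Niklas holds 64% of Caldera, so Niklas controls Caldera.
In Selkirk, Niklas's side holds only 8% + 30% = 38%, not ≥ 50%.
So before the transaction, Niklas does not control Selkirk.
After the purchase, Niklas's direct stake in Selkirk rises to 8% + 39% = 47%, and Noa's stake falls to 6%.
Niklas and Caldera together hold 47% + 30% = 77% of Selkirk, so Niklas controls Selkirk.
Niklas did not control Selkirk before and does after, so the clause is triggered.

Yes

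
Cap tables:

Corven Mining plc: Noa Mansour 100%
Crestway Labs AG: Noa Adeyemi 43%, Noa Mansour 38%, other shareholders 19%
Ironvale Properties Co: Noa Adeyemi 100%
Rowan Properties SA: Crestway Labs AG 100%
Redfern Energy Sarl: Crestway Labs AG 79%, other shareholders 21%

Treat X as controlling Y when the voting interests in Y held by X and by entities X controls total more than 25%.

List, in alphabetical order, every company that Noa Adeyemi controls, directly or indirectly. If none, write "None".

Noa Adeyemi holds 43% of Crestway, so Noa Adeyemi controls Crestway.
Noa Adeyemi holds 100% of Ironvale, so Noa Adeyemi controls Ironvale.
Crestway holds 100% of Rowan, so Noa Adeyemi controls Rowan.
Crestway holds 79% of Redfern, so Noa Adeyemi controls Redfern.
No other company's threshold is met.

Crestway Labs AG, Ironvale Properties Co, Redfern Energy Sarl, Rowan Properties SA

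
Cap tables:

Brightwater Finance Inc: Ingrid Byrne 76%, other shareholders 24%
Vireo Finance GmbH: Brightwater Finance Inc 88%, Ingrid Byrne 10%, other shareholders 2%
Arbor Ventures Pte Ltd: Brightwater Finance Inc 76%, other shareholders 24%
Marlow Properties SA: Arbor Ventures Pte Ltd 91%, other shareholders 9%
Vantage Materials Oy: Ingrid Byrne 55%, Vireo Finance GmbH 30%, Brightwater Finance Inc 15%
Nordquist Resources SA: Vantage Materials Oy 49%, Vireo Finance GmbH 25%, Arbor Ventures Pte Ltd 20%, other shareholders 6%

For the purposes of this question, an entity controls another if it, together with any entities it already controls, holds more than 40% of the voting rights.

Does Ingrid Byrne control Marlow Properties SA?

Ingrid holds 76% of Brightwater, so Ingrid controls Brightwater.
Brightwater holds 76% of Arbor, so Ingrid controls Arbor.
Arbor holds 91% of Marlow, so Ingrid controls Marlow.

Yes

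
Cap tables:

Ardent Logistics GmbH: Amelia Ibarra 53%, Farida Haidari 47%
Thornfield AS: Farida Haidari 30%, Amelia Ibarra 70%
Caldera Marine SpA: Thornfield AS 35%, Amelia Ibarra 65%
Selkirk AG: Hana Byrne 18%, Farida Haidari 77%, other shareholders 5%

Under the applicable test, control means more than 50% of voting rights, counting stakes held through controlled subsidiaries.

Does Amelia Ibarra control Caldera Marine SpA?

Amelia holds 70% of Thornfield, so Amelia controls Thornfield.
Thornfield and Amelia together hold 35% + 65% = 100% of Caldera, so Amelia controls Caldera.

Yes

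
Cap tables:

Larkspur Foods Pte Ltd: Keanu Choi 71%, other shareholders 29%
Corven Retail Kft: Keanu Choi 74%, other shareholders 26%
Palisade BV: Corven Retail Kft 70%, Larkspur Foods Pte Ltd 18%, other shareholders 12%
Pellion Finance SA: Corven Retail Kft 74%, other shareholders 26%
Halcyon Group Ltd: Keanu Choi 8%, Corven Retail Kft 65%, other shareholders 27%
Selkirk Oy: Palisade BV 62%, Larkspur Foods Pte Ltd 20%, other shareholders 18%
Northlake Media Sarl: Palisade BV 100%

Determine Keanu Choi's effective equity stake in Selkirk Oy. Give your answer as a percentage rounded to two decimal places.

Keanu reaches Selkirk along 3 paths.
Via Corven → Palisade: 74% × 70% × 62% = 32.116%.
Via Larkspur → Palisade: 71% × 18% × 62% = 7.9236%.
Via Larkspur: 71% × 20% = 14.2%.
Total: 32.116% + 7.9236% + 14.2% = 54.2396%.
Rounded: 54.24%.

54.24%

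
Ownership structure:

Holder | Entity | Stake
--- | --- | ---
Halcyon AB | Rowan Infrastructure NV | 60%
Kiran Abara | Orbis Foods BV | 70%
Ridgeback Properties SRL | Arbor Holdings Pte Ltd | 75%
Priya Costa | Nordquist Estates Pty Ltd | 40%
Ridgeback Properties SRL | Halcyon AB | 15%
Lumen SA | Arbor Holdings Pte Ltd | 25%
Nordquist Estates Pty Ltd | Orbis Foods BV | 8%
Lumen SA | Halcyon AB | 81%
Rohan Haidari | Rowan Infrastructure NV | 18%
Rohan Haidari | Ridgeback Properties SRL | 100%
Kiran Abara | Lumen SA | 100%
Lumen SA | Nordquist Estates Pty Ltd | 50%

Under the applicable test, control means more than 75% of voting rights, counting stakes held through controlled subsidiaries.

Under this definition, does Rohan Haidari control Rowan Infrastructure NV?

No

Rohan holds 100% of Ridgeback, so Rohan controls Ridgeback.
In Rowan, Rohan's side holds only 18%, not > 75%.
So Rohan does not control Rowan.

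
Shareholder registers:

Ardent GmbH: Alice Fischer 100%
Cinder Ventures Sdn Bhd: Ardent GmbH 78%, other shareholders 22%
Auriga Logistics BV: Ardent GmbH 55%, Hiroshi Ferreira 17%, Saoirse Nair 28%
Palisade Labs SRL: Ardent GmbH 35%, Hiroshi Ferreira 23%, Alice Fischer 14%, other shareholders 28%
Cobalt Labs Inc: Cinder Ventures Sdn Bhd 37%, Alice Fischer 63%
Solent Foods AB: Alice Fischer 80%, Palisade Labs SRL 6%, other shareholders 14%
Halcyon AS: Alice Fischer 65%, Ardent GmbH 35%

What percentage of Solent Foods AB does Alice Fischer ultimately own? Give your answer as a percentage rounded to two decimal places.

82.94%

Alice reaches Solent along 3 paths.
Direct stake: 80% = 80%.
Via Ardent → Palisade: 100% × 35% × 6% = 2.1%.
Via Palisade: 14% × 6% = 0.84%.
Total: 80% + 2.1% + 0.84% = 82.94%.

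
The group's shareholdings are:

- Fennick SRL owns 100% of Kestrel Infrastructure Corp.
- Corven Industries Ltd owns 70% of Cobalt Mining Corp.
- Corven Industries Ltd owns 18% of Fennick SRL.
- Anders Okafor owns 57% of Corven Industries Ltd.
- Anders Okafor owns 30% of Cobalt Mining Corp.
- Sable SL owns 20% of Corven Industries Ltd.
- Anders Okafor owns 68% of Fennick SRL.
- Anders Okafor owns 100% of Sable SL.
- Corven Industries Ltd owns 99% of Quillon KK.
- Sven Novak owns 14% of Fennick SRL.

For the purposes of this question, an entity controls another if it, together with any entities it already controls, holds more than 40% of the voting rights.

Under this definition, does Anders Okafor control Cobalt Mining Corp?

Yes

Anders holds 100% of Sable, so Anders controls Sable.
Sable and Anders together hold 20% + 57% = 77% of Corven, so Anders controls Corven.
Corven and Anders together hold 70% + 30% = 100% of Cobalt, so Anders controls Cobalt.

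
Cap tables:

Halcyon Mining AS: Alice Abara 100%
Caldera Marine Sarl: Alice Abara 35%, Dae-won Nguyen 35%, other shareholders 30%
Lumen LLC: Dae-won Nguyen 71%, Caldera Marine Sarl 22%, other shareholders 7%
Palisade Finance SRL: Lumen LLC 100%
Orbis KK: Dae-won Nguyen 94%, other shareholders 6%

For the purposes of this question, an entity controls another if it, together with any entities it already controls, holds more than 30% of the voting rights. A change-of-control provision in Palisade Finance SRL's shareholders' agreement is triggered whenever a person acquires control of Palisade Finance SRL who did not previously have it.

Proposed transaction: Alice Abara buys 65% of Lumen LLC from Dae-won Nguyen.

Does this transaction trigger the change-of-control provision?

The purchase adds only to Alice's holdings (Dae-won's stake shrinks), so Alice is the only person who could newly come to control Palisade.
Alice holds 100% of Halcyon, so Alice controls Halcyon.
Alice holds 35% of Caldera, so Alice controls Caldera.
Neither Alice nor any entity Alice controls holds any voting interest in Palisade.
So before the transaction, Alice does not control Palisade.
After the purchase, Alice holds 65% of Lumen directly, and Dae-won's stake falls to 6%.
Caldera and Alice together hold 22% + 65% = 87% of Lumen, so Alice controls Lumen.
Lumen holds 100% of Palisade, so Alice controls Palisade.
Alice did not control Palisade before and does after, so the clause is triggered.

Yes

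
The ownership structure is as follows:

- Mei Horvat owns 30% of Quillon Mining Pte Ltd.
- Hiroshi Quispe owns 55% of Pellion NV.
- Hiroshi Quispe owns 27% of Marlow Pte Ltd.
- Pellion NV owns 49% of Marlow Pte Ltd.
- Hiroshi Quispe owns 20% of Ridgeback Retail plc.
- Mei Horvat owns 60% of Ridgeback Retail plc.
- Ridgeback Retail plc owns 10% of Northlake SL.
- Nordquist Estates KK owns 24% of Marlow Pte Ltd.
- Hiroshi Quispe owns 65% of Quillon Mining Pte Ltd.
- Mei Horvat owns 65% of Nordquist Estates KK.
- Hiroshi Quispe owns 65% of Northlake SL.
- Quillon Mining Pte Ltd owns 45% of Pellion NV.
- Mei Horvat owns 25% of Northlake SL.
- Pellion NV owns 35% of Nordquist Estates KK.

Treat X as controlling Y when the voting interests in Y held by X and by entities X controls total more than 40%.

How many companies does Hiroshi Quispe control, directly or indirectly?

4

Hiroshi holds 65% of Quillon, so Hiroshi controls Quillon.
Hiroshi and Quillon together hold 55% + 45% = 100% of Pellion, so Hiroshi controls Pellion.
Hiroshi holds 65% of Northlake, so Hiroshi controls Northlake.
Hiroshi and Pellion together hold 27% + 49% = 76% of Marlow, so Hiroshi controls Marlow.
No other company's threshold is met.
Hiroshi controls 4 companies.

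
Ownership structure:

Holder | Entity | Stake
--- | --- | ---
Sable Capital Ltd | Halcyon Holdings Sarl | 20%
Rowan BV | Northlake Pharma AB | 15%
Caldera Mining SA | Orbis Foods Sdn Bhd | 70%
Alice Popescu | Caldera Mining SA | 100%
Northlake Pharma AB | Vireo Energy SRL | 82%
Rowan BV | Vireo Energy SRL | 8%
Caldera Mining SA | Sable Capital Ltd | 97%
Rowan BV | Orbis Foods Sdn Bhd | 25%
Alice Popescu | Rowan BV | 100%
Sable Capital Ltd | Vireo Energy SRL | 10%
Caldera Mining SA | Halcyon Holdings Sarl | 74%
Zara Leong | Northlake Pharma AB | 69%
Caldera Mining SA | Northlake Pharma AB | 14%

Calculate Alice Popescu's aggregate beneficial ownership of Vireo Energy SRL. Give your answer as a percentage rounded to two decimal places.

41.48%

Alice reaches Vireo along 4 paths.
Via Caldera → Sable: 100% × 97% × 10% = 9.7%.
Via Rowan: 100% × 8% = 8%.
Via Rowan → Northlake: 100% × 15% × 82% = 12.3%.
Via Caldera → Northlake: 100% × 14% × 82% = 11.48%.
Total: 9.7% + 8% + 12.3% + 11.48% = 41.48%.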